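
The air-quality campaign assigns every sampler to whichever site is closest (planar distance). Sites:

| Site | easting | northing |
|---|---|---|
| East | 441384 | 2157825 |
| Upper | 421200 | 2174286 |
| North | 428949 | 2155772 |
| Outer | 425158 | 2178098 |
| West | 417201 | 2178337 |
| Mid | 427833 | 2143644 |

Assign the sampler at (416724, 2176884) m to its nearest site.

West

Squared distances to each site:
East: 971361081.000; Upper: 26784180.000; North: 595167169.000; Outer: 72606152.000; West: 2338738.000; Mid: 1228307481.000.
Minimum at West.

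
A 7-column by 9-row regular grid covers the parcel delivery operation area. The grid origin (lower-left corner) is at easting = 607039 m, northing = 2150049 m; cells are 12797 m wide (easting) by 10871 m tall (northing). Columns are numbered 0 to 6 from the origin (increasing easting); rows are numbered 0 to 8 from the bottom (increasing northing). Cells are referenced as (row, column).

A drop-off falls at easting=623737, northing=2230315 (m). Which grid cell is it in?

(7, 1)

Column index: ⌊(623737 − 607039) / 12797⌋ = ⌊1.305⌋ = 1
Row offset from origin: ⌊(2230315 − 2150049) / 10871⌋ = ⌊7.383⌋ = 7 → row 7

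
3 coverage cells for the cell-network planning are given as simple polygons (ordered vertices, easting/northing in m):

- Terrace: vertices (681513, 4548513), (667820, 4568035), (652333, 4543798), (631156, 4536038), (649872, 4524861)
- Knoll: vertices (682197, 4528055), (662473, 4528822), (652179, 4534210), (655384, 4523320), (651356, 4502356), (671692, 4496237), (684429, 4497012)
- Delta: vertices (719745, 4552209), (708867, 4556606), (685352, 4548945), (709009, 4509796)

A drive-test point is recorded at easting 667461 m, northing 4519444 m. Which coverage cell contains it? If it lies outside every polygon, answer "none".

Knoll

Cast a ray rightward from (667461, 4519444). For each polygon, the edges (by vertex number in listed order) whose endpoints lie on opposite sides of northing = 4519444, where each meets that height, and whether that is right or left of the point:
Terrace: no edge straddles that height → 0 crossings.
Knoll: 4–5 at easting≈654639.3 (left), 7–1 at easting≈682816.1 (right) → 1 crossing.
Delta: 3–4 at easting≈703178.9 (right), 4–1 at easting≈711451.2 (right) → 2 crossings.
Only Knoll has an odd count, so the point is inside Knoll.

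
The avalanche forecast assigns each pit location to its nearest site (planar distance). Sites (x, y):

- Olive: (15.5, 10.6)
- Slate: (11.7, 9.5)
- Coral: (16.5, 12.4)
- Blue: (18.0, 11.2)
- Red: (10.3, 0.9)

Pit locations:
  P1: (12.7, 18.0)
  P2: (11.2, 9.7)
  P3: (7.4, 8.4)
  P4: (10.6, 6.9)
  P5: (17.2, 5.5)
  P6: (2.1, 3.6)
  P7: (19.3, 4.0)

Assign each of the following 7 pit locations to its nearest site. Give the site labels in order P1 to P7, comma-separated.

P1 → Coral (d²=45.80)
P2 → Slate (d²=0.29)
P3 → Slate (d²=19.70)
P4 → Slate (d²=7.97)
P5 → Olive (d²=28.90)
P6 → Red (d²=74.53)
P7 → Blue (d²=53.53)

Coral, Slate, Slate, Slate, Olive, Red, Blue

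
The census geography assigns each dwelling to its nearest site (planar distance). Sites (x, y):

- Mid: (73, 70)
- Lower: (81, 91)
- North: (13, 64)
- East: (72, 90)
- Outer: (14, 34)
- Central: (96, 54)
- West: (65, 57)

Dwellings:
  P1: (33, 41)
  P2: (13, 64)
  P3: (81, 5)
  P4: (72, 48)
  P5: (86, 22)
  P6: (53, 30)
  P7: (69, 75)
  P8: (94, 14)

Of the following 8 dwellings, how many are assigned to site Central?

3

P1 → Outer
P2 → North
P3 → Central
P4 → West
P5 → Central
P6 → West
P7 → Mid
P8 → Central
3 of the 8 go to Central.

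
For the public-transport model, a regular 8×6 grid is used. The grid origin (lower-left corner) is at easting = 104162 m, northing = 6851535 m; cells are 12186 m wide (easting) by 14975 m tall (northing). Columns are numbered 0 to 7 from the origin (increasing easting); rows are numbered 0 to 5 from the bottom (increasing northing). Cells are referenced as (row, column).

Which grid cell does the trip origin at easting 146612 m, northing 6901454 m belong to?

Column index: ⌊(146612 − 104162) / 12186⌋ = ⌊3.484⌋ = 3
Row offset from origin: ⌊(6901454 − 6851535) / 14975⌋ = ⌊3.333⌋ = 3 → row 3

(3, 3)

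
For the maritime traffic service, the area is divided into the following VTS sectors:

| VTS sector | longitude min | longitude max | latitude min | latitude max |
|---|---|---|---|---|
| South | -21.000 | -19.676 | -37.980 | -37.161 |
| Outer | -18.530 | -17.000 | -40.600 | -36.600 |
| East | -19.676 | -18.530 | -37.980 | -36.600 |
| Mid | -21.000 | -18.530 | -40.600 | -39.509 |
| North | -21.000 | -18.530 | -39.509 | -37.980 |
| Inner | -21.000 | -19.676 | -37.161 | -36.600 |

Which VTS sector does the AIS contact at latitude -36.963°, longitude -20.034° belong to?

Inner

The point has longitude = -20.034 and latitude = -36.963.
Only Inner satisfies -21.000 ≤ longitude ≤ -19.676 and -37.161 ≤ latitude ≤ -36.600.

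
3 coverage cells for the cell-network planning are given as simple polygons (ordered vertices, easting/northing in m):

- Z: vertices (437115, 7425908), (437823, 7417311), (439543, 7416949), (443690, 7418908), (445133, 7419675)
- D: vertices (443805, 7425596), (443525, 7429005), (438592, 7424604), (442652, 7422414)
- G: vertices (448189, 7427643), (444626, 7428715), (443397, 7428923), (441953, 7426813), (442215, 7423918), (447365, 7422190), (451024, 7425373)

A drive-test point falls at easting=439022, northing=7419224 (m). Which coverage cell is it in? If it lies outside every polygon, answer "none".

Cast a ray rightward from (439022, 7419224). For each polygon, the edges (by vertex number in listed order) whose endpoints lie on opposite sides of northing = 7419224, where each meets that height, and whether that is right or left of the point:
Z: 1–2 at easting≈437665.5 (left), 4–5 at easting≈444284.5 (right) → 1 crossing.
D: no edge straddles that height → 0 crossings.
G: no edge straddles that height → 0 crossings.
Only Z has an odd count, so the point is inside Z.

Z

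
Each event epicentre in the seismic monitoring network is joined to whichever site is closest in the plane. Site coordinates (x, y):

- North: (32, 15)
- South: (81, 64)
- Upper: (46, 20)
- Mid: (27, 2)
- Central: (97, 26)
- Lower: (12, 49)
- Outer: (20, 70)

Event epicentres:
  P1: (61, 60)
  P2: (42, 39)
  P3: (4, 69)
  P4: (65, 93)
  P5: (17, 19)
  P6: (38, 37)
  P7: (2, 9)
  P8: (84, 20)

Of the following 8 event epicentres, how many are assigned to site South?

2

P1 → South
P2 → Upper
P3 → Outer
P4 → South
P5 → North
P6 → Upper
P7 → Mid
P8 → Central
2 of the 8 go to South.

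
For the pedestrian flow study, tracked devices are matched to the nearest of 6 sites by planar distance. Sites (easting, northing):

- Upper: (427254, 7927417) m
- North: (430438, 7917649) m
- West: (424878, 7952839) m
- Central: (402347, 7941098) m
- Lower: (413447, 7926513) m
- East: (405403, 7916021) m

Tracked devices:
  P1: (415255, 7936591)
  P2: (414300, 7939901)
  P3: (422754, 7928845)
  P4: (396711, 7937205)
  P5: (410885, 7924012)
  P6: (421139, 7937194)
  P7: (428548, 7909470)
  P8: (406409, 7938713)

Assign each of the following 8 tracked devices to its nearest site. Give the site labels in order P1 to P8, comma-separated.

Lower, Central, Upper, Central, Lower, Upper, North, Central

P1 → Lower (d²=104834948.00)
P2 → Central (d²=144307018.00)
P3 → Upper (d²=22289184.00)
P4 → Central (d²=46919945.00)
P5 → Lower (d²=12818845.00)
P6 → Upper (d²=132982954.00)
P7 → North (d²=70468141.00)
P8 → Central (d²=22188069.00)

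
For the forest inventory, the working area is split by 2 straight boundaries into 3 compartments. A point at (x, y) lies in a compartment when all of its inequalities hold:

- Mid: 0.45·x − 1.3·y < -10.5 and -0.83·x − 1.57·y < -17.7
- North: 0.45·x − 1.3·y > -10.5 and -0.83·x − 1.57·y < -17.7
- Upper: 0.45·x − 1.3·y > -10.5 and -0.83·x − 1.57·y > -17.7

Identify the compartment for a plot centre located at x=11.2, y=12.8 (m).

Mid

0.45·11.2 − 1.3·12.8 = -11.600, which is < -10.5
-0.83·11.2 − 1.57·12.8 = -29.392, which is < -17.7
This sign pattern matches Mid.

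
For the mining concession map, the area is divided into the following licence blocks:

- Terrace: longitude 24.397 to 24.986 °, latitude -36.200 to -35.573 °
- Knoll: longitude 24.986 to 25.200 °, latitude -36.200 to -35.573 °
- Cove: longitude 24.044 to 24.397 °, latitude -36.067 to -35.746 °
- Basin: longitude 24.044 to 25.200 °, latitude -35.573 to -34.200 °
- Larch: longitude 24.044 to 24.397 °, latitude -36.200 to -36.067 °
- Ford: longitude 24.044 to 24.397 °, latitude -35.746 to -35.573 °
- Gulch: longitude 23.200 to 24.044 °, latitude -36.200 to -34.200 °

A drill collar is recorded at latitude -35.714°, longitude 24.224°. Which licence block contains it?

The point has longitude = 24.224 and latitude = -35.714.
Only Ford satisfies 24.044 ≤ longitude ≤ 24.397 and -35.746 ≤ latitude ≤ -35.573.

Ford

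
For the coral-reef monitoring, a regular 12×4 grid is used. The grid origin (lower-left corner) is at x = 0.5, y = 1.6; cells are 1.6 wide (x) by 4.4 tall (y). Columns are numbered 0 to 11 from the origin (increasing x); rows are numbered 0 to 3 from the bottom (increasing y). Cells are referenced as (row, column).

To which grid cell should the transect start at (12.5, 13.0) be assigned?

Column index: ⌊(12.5 − 0.5) / 1.6⌋ = ⌊7.500⌋ = 7
Row offset from origin: ⌊(13.0 − 1.6) / 4.4⌋ = ⌊2.591⌋ = 2 → row 2

(2, 7)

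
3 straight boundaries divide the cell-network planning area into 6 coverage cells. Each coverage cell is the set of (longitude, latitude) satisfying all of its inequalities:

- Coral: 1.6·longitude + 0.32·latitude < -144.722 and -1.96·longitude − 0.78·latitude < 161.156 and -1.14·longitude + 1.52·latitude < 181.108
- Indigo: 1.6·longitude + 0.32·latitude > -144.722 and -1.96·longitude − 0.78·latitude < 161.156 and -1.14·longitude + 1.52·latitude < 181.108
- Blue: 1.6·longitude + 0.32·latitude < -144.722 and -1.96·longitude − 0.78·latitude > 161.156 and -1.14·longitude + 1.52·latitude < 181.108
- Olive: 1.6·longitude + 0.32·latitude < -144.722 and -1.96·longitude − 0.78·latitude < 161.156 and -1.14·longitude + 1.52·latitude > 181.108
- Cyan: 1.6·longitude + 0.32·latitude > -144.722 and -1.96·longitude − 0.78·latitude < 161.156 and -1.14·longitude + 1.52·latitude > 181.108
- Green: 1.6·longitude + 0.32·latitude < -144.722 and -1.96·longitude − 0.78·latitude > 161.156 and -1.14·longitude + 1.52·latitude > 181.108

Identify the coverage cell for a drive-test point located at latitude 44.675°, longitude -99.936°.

1.6·-99.936 + 0.32·44.675 = -145.602, which is < -144.722
-1.96·-99.936 − 0.78·44.675 = 161.028, which is < 161.156
-1.14·-99.936 + 1.52·44.675 = 181.833, which is > 181.108
This sign pattern matches Olive.

Olive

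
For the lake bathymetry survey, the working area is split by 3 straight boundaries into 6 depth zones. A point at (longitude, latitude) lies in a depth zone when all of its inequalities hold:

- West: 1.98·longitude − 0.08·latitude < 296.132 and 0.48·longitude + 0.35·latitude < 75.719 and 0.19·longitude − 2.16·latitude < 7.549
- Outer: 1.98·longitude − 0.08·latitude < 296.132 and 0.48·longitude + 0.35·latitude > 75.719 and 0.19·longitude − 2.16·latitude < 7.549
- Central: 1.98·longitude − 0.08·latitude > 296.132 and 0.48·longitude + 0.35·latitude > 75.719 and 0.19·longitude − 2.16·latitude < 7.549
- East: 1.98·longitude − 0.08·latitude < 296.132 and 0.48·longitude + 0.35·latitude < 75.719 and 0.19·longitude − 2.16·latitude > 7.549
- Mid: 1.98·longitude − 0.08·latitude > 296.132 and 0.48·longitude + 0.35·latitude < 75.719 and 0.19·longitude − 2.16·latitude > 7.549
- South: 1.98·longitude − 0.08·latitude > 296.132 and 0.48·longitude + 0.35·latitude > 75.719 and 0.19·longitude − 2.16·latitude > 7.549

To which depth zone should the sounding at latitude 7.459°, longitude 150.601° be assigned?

Mid

1.98·150.601 − 0.08·7.459 = 297.593, which is > 296.132
0.48·150.601 + 0.35·7.459 = 74.899, which is < 75.719
0.19·150.601 − 2.16·7.459 = 12.503, which is > 7.549
This sign pattern matches Mid.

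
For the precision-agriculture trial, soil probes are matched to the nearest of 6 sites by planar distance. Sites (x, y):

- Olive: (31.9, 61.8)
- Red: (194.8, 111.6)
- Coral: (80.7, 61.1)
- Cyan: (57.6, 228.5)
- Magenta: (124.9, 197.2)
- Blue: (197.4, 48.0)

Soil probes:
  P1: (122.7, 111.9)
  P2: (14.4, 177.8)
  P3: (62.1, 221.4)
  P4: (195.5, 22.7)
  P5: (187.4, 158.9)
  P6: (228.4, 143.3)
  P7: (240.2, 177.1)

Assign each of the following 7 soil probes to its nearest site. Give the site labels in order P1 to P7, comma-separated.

P1 → Coral (d²=4344.64)
P2 → Cyan (d²=4436.73)
P3 → Cyan (d²=70.66)
P4 → Blue (d²=643.70)
P5 → Red (d²=2292.05)
P6 → Red (d²=2133.85)
P7 → Red (d²=6351.41)

Coral, Cyan, Cyan, Blue, Red, Red, Red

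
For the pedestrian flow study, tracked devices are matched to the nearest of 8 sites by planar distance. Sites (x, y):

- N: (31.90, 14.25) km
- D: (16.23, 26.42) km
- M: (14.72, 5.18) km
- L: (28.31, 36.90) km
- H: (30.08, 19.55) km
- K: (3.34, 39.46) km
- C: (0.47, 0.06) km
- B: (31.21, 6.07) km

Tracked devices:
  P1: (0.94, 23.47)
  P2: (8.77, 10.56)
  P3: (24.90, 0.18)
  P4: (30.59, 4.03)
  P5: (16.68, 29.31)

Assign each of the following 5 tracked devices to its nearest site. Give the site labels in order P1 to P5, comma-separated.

P1 → D (d²=242.49)
P2 → M (d²=64.35)
P3 → B (d²=74.51)
P4 → B (d²=4.55)
P5 → D (d²=8.55)

D, M, B, B, D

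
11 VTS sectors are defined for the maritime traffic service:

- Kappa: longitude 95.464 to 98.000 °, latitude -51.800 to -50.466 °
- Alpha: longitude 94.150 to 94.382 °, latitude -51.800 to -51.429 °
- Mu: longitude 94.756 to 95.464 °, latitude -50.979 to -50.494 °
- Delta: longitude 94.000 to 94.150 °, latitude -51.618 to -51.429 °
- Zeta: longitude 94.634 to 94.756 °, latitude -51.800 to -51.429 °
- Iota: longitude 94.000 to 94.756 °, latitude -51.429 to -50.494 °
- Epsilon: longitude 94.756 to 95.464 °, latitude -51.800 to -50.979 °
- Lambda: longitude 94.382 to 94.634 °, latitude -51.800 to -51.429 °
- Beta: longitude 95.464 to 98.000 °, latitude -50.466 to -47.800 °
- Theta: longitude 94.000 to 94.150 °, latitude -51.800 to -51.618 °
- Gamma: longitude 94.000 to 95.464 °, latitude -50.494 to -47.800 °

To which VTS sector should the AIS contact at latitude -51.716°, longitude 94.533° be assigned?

Lambda

The point has longitude = 94.533 and latitude = -51.716.
Only Lambda satisfies 94.382 ≤ longitude ≤ 94.634 and -51.800 ≤ latitude ≤ -51.429.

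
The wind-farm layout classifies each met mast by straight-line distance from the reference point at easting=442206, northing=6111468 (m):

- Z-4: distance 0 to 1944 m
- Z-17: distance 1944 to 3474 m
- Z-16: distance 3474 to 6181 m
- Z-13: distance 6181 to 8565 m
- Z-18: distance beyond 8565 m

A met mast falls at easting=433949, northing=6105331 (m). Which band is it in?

Z-18

Distance = √((433949−442206)² + (6105331−6111468)²) = √(68178049.000 + 37662769.000) = 10287.897 m.
8565 ≤ 10287.897 < ∞ → Z-18.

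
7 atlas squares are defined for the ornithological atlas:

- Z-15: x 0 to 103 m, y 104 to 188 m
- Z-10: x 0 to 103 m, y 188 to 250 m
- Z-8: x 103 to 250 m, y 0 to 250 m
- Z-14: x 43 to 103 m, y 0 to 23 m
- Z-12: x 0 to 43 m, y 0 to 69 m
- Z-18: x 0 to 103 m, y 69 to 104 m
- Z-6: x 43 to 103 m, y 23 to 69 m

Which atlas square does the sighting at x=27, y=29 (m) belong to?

The point has x = 27 and y = 29.
Only Z-12 satisfies 0 ≤ x ≤ 43 and 0 ≤ y ≤ 69.

Z-12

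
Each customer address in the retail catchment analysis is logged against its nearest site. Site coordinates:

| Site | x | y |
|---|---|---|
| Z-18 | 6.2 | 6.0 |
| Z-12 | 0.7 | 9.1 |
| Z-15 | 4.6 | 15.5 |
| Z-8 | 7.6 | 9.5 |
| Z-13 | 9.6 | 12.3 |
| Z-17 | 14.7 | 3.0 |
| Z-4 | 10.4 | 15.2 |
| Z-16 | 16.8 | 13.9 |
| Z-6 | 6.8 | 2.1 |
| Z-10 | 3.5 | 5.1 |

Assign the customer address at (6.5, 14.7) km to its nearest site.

Squared distances to each site:
Z-18: 75.780; Z-12: 65.000; Z-15: 4.250; Z-8: 28.250; Z-13: 15.370; Z-17: 204.130; Z-4: 15.460; Z-16: 106.730; Z-6: 158.850; Z-10: 101.160.
Minimum at Z-15.

Z-15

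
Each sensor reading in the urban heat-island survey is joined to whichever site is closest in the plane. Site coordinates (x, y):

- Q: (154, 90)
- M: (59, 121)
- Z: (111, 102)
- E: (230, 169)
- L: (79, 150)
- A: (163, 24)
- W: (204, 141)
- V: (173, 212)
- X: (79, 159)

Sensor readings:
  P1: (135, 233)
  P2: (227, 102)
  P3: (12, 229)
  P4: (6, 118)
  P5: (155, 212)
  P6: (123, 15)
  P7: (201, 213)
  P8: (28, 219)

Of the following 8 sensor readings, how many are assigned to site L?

0

P1 → V
P2 → W
P3 → X
P4 → M
P5 → V
P6 → A
P7 → V
P8 → X
0 of the 8 go to L.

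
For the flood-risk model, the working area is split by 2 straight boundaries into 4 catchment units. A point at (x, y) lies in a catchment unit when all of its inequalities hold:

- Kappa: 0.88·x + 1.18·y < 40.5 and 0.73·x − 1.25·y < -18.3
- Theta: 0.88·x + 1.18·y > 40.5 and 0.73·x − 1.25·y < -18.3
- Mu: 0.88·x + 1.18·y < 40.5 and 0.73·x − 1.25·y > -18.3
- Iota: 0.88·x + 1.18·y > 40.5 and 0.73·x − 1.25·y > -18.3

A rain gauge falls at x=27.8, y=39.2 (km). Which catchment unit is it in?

Theta

0.88·27.8 + 1.18·39.2 = 70.720, which is > 40.5
0.73·27.8 − 1.25·39.2 = -28.706, which is < -18.3
This sign pattern matches Theta.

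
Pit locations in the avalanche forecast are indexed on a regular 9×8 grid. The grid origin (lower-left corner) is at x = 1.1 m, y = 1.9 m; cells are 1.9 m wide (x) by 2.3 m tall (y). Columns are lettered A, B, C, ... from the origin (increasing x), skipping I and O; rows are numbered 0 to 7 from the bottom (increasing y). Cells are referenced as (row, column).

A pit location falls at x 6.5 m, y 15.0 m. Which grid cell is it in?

(5, C)

Column index: ⌊(6.5 − 1.1) / 1.9⌋ = ⌊2.842⌋ = 2 → column C
Row offset from origin: ⌊(15.0 − 1.9) / 2.3⌋ = ⌊5.696⌋ = 5 → row 5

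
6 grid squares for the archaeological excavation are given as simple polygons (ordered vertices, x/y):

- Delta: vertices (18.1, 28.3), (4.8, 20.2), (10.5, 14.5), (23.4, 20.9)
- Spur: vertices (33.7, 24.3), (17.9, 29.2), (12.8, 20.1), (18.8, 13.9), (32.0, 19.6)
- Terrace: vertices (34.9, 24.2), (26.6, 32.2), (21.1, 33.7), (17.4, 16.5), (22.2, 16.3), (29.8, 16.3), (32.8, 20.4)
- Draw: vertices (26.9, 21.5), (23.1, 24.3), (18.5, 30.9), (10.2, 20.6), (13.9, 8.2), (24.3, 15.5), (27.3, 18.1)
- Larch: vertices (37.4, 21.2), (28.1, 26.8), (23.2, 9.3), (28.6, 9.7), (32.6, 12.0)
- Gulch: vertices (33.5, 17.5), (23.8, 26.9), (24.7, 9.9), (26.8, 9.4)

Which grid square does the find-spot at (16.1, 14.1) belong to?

Cast a ray rightward from (16.1, 14.1). For each polygon, the edges (by vertex number in listed order) whose endpoints lie on opposite sides of y = 14.1, where each meets that height, and whether that is right or left of the point:
Delta: no edge straddles that height → 0 crossings.
Spur: 3–4 at x≈18.61 (right), 4–5 at x≈19.26 (right) → 2 crossings.
Terrace: no edge straddles that height → 0 crossings.
Draw: 4–5 at x≈12.14 (left), 5–6 at x≈22.31 (right) → 1 crossing.
Larch: 2–3 at x≈24.54 (right), 5–1 at x≈33.70 (right) → 2 crossings.
Gulch: 2–3 at x≈24.48 (right), 4–1 at x≈30.69 (right) → 2 crossings.
Only Draw has an odd count, so the point is inside Draw.

Draw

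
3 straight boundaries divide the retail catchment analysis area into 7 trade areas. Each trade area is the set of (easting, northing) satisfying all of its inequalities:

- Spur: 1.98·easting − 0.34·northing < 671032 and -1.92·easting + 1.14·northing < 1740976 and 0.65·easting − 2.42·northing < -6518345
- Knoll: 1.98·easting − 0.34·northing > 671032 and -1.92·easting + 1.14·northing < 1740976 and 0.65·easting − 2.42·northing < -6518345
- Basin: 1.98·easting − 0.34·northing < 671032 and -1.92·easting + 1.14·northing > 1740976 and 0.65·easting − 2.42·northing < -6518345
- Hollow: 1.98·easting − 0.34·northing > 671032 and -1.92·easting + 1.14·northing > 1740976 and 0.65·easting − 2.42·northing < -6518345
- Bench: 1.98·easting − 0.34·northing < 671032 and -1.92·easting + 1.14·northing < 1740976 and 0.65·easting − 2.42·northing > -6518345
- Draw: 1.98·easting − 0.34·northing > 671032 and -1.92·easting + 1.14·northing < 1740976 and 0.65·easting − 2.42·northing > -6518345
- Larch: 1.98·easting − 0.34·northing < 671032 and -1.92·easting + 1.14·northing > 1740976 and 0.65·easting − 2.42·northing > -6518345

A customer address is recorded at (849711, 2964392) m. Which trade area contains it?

Hollow

1.98·849711 − 0.34·2964392 = 674534.500, which is > 671032
-1.92·849711 + 1.14·2964392 = 1747961.760, which is > 1740976
0.65·849711 − 2.42·2964392 = -6621516.490, which is < -6518345
This sign pattern matches Hollow.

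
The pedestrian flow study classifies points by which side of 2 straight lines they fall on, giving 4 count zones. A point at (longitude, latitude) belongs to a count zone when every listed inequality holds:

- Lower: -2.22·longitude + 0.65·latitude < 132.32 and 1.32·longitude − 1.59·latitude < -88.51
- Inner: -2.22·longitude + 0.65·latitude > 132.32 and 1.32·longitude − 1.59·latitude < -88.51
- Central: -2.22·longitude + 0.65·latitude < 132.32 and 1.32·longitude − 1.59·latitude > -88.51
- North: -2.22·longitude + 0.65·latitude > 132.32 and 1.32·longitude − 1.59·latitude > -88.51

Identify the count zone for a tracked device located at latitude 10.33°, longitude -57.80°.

Inner

-2.22·-57.80 + 0.65·10.33 = 135.030, which is > 132.32
1.32·-57.80 − 1.59·10.33 = -92.721, which is < -88.51
This sign pattern matches Inner.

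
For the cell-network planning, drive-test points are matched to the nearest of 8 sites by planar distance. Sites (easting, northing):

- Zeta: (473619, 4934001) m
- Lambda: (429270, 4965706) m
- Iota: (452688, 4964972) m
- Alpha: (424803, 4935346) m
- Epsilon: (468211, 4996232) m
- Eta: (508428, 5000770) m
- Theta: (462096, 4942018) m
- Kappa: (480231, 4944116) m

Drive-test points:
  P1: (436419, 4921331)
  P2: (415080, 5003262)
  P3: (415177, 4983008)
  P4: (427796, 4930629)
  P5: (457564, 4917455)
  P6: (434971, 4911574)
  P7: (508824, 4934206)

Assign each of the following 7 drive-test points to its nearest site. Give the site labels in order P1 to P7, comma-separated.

Alpha, Lambda, Lambda, Alpha, Zeta, Alpha, Kappa

P1 → Alpha (d²=331351681.00)
P2 → Lambda (d²=1611809236.00)
P3 → Lambda (d²=497971853.00)
P4 → Alpha (d²=31208138.00)
P5 → Zeta (d²=531533141.00)
P6 → Alpha (d²=668496208.00)
P7 → Kappa (d²=915767749.00)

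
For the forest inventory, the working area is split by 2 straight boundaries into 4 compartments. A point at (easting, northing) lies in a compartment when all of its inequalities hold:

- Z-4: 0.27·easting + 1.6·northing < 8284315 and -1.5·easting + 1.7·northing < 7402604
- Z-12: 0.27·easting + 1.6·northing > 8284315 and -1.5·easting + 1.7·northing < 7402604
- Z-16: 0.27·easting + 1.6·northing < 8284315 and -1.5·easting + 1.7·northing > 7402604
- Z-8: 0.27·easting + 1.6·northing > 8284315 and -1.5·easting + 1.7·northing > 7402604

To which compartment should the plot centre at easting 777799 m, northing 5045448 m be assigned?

0.27·777799 + 1.6·5045448 = 8282722.530, which is < 8284315
-1.5·777799 + 1.7·5045448 = 7410563.100, which is > 7402604
This sign pattern matches Z-16.

Z-16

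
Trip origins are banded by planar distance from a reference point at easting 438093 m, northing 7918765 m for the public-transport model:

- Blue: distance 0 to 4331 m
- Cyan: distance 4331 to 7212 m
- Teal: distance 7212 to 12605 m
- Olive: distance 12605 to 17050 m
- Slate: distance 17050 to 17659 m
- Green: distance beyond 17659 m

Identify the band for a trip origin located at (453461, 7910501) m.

Slate

Distance = √((453461−438093)² + (7910501−7918765)²) = √(236175424.000 + 68293696.000) = 17449.044 m.
17050 ≤ 17449.044 < 17659 → Slate.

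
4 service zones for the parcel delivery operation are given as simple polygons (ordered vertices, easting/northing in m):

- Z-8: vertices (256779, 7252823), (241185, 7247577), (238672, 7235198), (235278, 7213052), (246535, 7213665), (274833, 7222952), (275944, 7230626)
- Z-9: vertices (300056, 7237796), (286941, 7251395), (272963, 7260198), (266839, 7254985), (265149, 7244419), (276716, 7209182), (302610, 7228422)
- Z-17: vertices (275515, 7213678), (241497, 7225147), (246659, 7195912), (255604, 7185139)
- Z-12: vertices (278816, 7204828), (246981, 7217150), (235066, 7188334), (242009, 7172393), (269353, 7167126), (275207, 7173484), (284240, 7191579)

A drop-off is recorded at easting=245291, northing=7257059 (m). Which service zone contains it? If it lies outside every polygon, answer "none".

Cast a ray rightward from (245291, 7257059). For each polygon, the edges (by vertex number in listed order) whose endpoints lie on opposite sides of northing = 7257059, where each meets that height, and whether that is right or left of the point:
Z-8: no edge straddles that height → 0 crossings.
Z-9: 2–3 at easting≈277947.3 (right), 3–4 at easting≈269275.4 (right) → 2 crossings.
Z-17: no edge straddles that height → 0 crossings.
Z-12: no edge straddles that height → 0 crossings.
All counts are even, so the point lies outside every listed polygon.

none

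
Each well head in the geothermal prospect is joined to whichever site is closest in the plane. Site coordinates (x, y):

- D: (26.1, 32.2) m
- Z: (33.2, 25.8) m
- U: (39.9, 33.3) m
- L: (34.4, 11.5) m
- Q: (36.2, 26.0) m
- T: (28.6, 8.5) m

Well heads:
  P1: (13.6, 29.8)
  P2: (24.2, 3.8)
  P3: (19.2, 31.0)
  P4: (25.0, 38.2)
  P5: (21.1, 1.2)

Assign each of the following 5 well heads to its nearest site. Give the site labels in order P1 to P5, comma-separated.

P1 → D (d²=162.01)
P2 → T (d²=41.45)
P3 → D (d²=49.05)
P4 → D (d²=37.21)
P5 → T (d²=109.54)

D, T, D, D, T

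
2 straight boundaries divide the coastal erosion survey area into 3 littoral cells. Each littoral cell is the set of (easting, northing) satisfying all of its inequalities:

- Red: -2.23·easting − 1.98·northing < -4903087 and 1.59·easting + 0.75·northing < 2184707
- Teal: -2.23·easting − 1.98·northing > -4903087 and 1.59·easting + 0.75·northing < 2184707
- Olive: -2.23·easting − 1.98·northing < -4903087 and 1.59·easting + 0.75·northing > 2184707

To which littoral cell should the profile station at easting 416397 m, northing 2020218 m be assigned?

-2.23·416397 − 1.98·2020218 = -4928596.950, which is < -4903087
1.59·416397 + 0.75·2020218 = 2177234.730, which is < 2184707
This sign pattern matches Red.

Red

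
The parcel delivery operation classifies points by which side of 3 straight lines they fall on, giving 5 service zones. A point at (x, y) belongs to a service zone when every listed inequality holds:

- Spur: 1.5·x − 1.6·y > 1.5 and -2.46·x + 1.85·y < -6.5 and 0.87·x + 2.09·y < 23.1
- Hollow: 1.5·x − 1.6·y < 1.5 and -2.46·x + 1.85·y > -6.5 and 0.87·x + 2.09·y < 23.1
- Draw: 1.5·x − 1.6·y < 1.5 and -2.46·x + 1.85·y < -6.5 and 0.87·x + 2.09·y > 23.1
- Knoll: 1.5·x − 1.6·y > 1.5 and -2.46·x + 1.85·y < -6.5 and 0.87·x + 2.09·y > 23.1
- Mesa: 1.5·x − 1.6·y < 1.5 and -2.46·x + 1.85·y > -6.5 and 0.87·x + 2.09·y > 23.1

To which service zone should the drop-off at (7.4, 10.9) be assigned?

Mesa

1.5·7.4 − 1.6·10.9 = -6.340, which is < 1.5
-2.46·7.4 + 1.85·10.9 = 1.961, which is > -6.5
0.87·7.4 + 2.09·10.9 = 29.219, which is > 23.1
This sign pattern matches Mesa.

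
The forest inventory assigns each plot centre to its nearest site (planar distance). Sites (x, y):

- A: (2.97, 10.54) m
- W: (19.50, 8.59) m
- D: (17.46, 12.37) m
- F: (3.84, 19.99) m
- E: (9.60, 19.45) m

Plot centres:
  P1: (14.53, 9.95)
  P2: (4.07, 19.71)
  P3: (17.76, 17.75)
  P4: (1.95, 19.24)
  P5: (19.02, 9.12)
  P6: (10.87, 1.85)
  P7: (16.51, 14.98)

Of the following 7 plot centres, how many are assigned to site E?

0

P1 → D
P2 → F
P3 → D
P4 → F
P5 → W
P6 → W
P7 → D
0 of the 7 go to E.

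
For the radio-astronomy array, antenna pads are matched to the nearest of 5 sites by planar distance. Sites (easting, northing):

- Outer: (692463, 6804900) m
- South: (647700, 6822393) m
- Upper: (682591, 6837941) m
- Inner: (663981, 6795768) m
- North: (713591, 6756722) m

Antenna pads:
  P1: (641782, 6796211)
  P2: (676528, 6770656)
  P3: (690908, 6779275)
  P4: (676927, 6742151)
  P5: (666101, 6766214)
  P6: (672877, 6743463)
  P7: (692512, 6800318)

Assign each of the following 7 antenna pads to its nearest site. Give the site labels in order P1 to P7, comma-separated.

Inner, Inner, Outer, North, Inner, North, Outer

P1 → Inner (d²=492991850.00)
P2 → Inner (d²=788039753.00)
P3 → Outer (d²=659058650.00)
P4 → North (d²=1556562937.00)
P5 → Inner (d²=877933316.00)
P6 → North (d²=1833430877.00)
P7 → Outer (d²=20997125.00)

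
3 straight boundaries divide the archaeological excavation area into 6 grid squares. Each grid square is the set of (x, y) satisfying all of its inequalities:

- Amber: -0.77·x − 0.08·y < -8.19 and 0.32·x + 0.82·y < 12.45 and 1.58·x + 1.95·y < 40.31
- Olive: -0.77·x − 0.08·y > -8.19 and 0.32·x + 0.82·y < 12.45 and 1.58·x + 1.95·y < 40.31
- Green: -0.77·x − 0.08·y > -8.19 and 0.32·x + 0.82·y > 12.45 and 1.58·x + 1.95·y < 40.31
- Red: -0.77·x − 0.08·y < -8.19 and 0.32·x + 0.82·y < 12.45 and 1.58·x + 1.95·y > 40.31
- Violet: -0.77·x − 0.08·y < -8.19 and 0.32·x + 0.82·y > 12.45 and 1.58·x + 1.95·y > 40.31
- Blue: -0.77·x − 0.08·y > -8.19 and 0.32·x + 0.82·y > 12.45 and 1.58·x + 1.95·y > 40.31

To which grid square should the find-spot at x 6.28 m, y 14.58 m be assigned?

-0.77·6.28 − 0.08·14.58 = -6.002, which is > -8.19
0.32·6.28 + 0.82·14.58 = 13.965, which is > 12.45
1.58·6.28 + 1.95·14.58 = 38.353, which is < 40.31
This sign pattern matches Green.

Green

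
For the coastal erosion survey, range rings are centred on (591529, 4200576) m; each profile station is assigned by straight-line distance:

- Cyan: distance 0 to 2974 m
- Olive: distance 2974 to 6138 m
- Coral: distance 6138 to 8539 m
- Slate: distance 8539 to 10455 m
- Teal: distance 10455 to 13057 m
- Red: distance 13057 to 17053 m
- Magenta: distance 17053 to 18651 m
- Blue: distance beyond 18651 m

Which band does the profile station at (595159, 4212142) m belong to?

Distance = √((595159−591529)² + (4212142−4200576)²) = √(13176900.000 + 133772356.000) = 12122.263 m.
10455 ≤ 12122.263 < 13057 → Teal.

Teal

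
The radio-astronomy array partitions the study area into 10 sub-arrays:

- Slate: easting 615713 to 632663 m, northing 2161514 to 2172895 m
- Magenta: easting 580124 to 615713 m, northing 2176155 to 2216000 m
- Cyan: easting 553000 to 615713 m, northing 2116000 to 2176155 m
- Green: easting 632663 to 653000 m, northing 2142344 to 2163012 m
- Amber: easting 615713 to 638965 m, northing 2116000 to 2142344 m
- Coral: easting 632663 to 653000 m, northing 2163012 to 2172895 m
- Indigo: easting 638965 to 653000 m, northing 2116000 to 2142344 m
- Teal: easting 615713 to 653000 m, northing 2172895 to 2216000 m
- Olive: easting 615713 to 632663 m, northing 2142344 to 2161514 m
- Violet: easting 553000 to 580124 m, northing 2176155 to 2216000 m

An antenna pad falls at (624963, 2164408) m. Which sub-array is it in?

The point has easting = 624963 and northing = 2164408.
Only Slate satisfies 615713 ≤ easting ≤ 632663 and 2161514 ≤ northing ≤ 2172895.

Slate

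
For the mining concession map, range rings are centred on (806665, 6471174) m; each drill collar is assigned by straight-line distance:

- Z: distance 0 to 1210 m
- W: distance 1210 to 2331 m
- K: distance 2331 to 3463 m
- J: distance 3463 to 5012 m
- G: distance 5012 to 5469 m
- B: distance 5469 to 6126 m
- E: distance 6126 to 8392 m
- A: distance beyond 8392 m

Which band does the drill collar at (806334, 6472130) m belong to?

Distance = √((806334−806665)² + (6472130−6471174)²) = √(109561.000 + 913936.000) = 1011.680 m.
0 ≤ 1011.680 < 1210 → Z.

Z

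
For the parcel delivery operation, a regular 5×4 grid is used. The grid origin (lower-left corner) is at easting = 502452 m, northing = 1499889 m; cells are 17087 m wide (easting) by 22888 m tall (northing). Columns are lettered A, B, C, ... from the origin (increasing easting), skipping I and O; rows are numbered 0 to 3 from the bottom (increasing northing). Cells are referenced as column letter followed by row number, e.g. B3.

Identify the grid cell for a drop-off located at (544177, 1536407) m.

Column index: ⌊(544177 − 502452) / 17087⌋ = ⌊2.442⌋ = 2 → column C
Row offset from origin: ⌊(1536407 − 1499889) / 22888⌋ = ⌊1.596⌋ = 1 → row 1

C1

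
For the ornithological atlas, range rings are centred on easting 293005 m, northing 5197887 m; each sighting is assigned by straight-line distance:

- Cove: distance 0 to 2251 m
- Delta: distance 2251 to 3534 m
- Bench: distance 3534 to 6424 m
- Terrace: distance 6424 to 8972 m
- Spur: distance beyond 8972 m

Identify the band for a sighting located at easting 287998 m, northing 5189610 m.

Spur

Distance = √((287998−293005)² + (5189610−5197887)²) = √(25070049.000 + 68508729.000) = 9673.612 m.
8972 ≤ 9673.612 < ∞ → Spur.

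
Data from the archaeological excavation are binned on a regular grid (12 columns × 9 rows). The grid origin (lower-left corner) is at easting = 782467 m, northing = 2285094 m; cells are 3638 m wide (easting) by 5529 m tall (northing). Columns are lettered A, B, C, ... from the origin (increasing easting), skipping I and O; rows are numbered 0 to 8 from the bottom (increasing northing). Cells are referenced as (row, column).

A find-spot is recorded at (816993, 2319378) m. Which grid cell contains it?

Column index: ⌊(816993 − 782467) / 3638⌋ = ⌊9.490⌋ = 9 → column K
Row offset from origin: ⌊(2319378 − 2285094) / 5529⌋ = ⌊6.201⌋ = 6 → row 6

(6, K)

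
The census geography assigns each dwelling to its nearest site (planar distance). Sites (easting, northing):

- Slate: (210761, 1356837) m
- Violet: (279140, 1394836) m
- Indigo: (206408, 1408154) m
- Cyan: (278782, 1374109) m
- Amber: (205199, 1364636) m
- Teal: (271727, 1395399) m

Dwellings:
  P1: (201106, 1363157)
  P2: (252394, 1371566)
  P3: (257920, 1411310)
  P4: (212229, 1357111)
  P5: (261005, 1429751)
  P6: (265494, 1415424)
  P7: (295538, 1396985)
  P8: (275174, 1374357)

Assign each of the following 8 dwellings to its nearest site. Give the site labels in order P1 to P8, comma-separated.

P1 → Amber (d²=18940090.00)
P2 → Cyan (d²=702793393.00)
P3 → Teal (d²=443793170.00)
P4 → Slate (d²=2230100.00)
P5 → Teal (d²=1295021188.00)
P6 → Teal (d²=439850914.00)
P7 → Violet (d²=273512605.00)
P8 → Cyan (d²=13079168.00)

Amber, Cyan, Teal, Slate, Teal, Teal, Violet, Cyan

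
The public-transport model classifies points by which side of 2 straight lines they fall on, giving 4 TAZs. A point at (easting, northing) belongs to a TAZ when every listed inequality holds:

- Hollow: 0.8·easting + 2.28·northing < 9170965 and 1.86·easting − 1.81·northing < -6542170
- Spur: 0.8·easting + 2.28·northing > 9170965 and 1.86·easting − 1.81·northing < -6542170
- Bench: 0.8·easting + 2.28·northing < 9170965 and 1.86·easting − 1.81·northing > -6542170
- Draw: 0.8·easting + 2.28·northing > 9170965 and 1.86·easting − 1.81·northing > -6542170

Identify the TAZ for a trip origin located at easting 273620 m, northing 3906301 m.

0.8·273620 + 2.28·3906301 = 9125262.280, which is < 9170965
1.86·273620 − 1.81·3906301 = -6561471.610, which is < -6542170
This sign pattern matches Hollow.

Hollow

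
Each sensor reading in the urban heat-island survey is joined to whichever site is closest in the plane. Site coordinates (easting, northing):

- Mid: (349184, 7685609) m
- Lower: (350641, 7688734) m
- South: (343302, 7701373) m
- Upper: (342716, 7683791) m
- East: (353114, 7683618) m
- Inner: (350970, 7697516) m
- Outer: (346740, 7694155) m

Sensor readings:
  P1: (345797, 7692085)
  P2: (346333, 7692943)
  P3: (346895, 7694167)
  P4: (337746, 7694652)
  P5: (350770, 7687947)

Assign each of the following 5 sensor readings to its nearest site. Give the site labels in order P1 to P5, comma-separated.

Outer, Outer, Outer, South, Lower

P1 → Outer (d²=5174149.00)
P2 → Outer (d²=1634593.00)
P3 → Outer (d²=24169.00)
P4 → South (d²=76040977.00)
P5 → Lower (d²=636010.00)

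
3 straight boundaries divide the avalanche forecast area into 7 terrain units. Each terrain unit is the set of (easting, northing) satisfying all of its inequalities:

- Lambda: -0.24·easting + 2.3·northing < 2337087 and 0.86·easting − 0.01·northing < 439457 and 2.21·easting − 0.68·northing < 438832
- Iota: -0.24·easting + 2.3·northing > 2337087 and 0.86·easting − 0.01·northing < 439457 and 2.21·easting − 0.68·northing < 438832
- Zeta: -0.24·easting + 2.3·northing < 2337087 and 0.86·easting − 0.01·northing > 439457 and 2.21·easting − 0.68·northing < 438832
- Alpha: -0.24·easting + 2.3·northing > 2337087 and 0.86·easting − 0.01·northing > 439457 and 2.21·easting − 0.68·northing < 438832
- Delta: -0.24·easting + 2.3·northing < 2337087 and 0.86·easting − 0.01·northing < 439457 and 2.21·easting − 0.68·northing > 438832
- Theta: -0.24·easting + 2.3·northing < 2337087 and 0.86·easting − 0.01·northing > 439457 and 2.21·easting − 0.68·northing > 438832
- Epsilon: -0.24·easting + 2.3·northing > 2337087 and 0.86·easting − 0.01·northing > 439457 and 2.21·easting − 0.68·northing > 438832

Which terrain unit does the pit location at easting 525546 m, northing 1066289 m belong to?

-0.24·525546 + 2.3·1066289 = 2326333.660, which is < 2337087
0.86·525546 − 0.01·1066289 = 441306.670, which is > 439457
2.21·525546 − 0.68·1066289 = 436380.140, which is < 438832
This sign pattern matches Zeta.

Zeta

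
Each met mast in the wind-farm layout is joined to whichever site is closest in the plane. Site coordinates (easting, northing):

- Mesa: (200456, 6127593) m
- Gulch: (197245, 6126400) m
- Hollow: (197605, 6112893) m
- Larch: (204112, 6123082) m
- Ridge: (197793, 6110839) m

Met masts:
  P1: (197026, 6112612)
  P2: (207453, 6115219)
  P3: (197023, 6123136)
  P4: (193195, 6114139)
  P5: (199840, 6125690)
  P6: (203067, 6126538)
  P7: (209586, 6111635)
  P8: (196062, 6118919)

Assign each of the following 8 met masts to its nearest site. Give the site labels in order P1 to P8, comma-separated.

P1 → Hollow (d²=414202.00)
P2 → Larch (d²=72989050.00)
P3 → Gulch (d²=10702980.00)
P4 → Hollow (d²=21000616.00)
P5 → Mesa (d²=4000865.00)
P6 → Mesa (d²=7930346.00)
P7 → Ridge (d²=139708465.00)
P8 → Hollow (d²=38693525.00)

Hollow, Larch, Gulch, Hollow, Mesa, Mesa, Ridge, Hollow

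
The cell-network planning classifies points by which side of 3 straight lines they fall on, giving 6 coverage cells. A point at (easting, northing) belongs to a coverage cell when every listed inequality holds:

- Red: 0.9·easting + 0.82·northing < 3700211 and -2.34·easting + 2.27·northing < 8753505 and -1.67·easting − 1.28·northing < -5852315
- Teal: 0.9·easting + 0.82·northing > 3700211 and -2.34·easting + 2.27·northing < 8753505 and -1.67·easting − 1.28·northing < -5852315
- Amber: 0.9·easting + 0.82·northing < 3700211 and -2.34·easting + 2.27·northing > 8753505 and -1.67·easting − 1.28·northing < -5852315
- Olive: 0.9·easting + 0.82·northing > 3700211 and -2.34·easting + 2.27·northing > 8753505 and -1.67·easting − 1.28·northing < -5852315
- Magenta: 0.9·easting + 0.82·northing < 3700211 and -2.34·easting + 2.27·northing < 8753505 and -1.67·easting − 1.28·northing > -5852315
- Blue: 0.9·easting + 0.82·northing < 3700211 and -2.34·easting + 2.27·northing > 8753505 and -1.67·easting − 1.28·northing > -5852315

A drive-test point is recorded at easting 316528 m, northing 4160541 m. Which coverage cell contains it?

0.9·316528 + 0.82·4160541 = 3696518.820, which is < 3700211
-2.34·316528 + 2.27·4160541 = 8703752.550, which is < 8753505
-1.67·316528 − 1.28·4160541 = -5854094.240, which is < -5852315
This sign pattern matches Red.

Red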